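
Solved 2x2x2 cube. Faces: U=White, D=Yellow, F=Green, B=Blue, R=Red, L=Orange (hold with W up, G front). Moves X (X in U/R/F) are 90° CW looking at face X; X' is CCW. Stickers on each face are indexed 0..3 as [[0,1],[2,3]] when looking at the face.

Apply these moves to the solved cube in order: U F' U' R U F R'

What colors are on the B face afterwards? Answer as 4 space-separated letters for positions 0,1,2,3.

After move 1 (U): U=WWWW F=RRGG R=BBRR B=OOBB L=GGOO
After move 2 (F'): F=RGRG U=WWBR R=YBYR D=GOYY L=GWOW
After move 3 (U'): U=WRWB F=GWRG R=RGYR B=YBBB L=OOOW
After move 4 (R): R=YRRG U=WWWG F=GORY D=GBYY B=BBRB
After move 5 (U): U=WWGW F=YRRY R=BBRG B=OORB L=GOOW
After move 6 (F): F=RYYR U=WWWO R=GBWG D=RBYY L=GGOB
After move 7 (R'): R=BGGW U=WRWO F=RWYO D=RYYR B=YOBB
Query: B face = YOBB

Answer: Y O B B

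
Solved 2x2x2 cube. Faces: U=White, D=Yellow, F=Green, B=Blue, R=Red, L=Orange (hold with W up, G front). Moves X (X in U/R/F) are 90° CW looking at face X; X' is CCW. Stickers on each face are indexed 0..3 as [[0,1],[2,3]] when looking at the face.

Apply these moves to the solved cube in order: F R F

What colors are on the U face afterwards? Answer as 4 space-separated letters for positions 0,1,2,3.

After move 1 (F): F=GGGG U=WWOO R=WRWR D=RRYY L=OYOY
After move 2 (R): R=WWRR U=WGOG F=GRGY D=RBYB B=OBWB
After move 3 (F): F=GGYR U=WGYY R=OWGR D=RWYB L=OROB
Query: U face = WGYY

Answer: W G Y Y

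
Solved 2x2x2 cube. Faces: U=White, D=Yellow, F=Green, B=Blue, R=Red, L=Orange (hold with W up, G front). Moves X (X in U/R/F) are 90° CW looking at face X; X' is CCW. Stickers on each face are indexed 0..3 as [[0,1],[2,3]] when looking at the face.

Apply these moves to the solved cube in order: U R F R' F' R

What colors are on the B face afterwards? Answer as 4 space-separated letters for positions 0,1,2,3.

Answer: W O W B

Derivation:
After move 1 (U): U=WWWW F=RRGG R=BBRR B=OOBB L=GGOO
After move 2 (R): R=RBRB U=WRWG F=RYGY D=YBYO B=WOWB
After move 3 (F): F=GRYY U=WROG R=WBGB D=RRYO L=GYOB
After move 4 (R'): R=BBWG U=WWOW F=GRYG D=RRYY B=OORB
After move 5 (F'): F=RGGY U=WWBW R=RBRG D=YBYY L=GWOO
After move 6 (R): R=RRGB U=WGBY F=RBGY D=YRYO B=WOWB
Query: B face = WOWB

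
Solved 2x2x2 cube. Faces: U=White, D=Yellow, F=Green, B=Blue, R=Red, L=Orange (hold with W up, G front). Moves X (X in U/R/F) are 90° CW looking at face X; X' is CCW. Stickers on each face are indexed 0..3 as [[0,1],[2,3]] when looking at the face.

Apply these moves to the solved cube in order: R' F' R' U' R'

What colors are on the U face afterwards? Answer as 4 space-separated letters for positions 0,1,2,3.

After move 1 (R'): R=RRRR U=WBWB F=GWGW D=YGYG B=YBYB
After move 2 (F'): F=WWGG U=WBRR R=GRYR D=OOYG L=OBOW
After move 3 (R'): R=RRGY U=WYRY F=WBGR D=OWYG B=GBOB
After move 4 (U'): U=YYWR F=OBGR R=WBGY B=RROB L=GBOW
After move 5 (R'): R=BYWG U=YOWR F=OYGR D=OBYR B=GRWB
Query: U face = YOWR

Answer: Y O W R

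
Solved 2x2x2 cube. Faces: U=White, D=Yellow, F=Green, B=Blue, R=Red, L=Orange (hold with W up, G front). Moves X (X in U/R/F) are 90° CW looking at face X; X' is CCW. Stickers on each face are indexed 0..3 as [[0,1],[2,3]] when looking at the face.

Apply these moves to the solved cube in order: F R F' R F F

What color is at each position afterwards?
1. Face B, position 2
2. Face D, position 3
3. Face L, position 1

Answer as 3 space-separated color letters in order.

After move 1 (F): F=GGGG U=WWOO R=WRWR D=RRYY L=OYOY
After move 2 (R): R=WWRR U=WGOG F=GRGY D=RBYB B=OBWB
After move 3 (F'): F=RYGG U=WGWR R=BWRR D=YYYB L=OGOO
After move 4 (R): R=RBRW U=WYWG F=RYGB D=YWYO B=RBGB
After move 5 (F): F=GRBY U=WYOG R=WBGW D=RRYO L=OYOW
After move 6 (F): F=BGYR U=WYWY R=OBGW D=GWYO L=OROR
Query 1: B[2] = G
Query 2: D[3] = O
Query 3: L[1] = R

Answer: G O R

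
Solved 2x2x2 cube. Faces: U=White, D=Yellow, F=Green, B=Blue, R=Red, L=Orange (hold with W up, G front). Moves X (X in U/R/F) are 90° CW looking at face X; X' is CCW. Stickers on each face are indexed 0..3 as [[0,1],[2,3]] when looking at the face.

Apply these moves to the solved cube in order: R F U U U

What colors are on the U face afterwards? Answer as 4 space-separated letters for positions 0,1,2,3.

Answer: G O W O

Derivation:
After move 1 (R): R=RRRR U=WGWG F=GYGY D=YBYB B=WBWB
After move 2 (F): F=GGYY U=WGOO R=WRGR D=RRYB L=OYOB
After move 3 (U): U=OWOG F=WRYY R=WBGR B=OYWB L=GGOB
After move 4 (U): U=OOGW F=WBYY R=OYGR B=GGWB L=WROB
After move 5 (U): U=GOWO F=OYYY R=GGGR B=WRWB L=WBOB
Query: U face = GOWO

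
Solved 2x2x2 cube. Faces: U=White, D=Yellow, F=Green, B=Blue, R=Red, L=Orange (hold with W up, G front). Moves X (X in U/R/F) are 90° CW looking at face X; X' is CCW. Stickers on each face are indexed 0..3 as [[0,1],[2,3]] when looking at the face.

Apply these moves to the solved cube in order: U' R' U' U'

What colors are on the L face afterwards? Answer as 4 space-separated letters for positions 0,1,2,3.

After move 1 (U'): U=WWWW F=OOGG R=GGRR B=RRBB L=BBOO
After move 2 (R'): R=GRGR U=WBWR F=OWGW D=YOYG B=YRYB
After move 3 (U'): U=BRWW F=BBGW R=OWGR B=GRYB L=YROO
After move 4 (U'): U=RWBW F=YRGW R=BBGR B=OWYB L=GROO
Query: L face = GROO

Answer: G R O O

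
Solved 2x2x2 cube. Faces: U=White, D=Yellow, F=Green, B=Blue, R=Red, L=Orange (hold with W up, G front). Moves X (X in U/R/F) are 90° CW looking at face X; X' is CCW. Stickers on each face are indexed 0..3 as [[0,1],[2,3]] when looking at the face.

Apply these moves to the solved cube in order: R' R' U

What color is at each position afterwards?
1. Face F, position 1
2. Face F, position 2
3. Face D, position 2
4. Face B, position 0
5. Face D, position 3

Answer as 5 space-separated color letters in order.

Answer: R G Y O W

Derivation:
After move 1 (R'): R=RRRR U=WBWB F=GWGW D=YGYG B=YBYB
After move 2 (R'): R=RRRR U=WYWY F=GBGB D=YWYW B=GBGB
After move 3 (U): U=WWYY F=RRGB R=GBRR B=OOGB L=GBOO
Query 1: F[1] = R
Query 2: F[2] = G
Query 3: D[2] = Y
Query 4: B[0] = O
Query 5: D[3] = W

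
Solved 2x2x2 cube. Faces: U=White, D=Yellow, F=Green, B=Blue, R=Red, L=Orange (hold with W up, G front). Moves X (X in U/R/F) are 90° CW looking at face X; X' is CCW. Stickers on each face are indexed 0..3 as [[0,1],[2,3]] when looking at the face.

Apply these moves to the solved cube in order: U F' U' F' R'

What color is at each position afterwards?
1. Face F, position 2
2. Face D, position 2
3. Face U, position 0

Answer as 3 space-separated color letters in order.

After move 1 (U): U=WWWW F=RRGG R=BBRR B=OOBB L=GGOO
After move 2 (F'): F=RGRG U=WWBR R=YBYR D=GOYY L=GWOW
After move 3 (U'): U=WRWB F=GWRG R=RGYR B=YBBB L=OOOW
After move 4 (F'): F=WGGR U=WRRY R=OGGR D=OWYY L=OBOW
After move 5 (R'): R=GROG U=WBRY F=WRGY D=OGYR B=YBWB
Query 1: F[2] = G
Query 2: D[2] = Y
Query 3: U[0] = W

Answer: G Y W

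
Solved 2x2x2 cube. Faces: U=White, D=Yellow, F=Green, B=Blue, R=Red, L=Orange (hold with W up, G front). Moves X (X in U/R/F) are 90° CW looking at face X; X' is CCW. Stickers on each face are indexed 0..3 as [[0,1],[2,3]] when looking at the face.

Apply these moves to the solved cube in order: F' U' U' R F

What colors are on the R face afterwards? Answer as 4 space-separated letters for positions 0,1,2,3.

Answer: W O G W

Derivation:
After move 1 (F'): F=GGGG U=WWRR R=YRYR D=OOYY L=OWOW
After move 2 (U'): U=WRWR F=OWGG R=GGYR B=YRBB L=BBOW
After move 3 (U'): U=RRWW F=BBGG R=OWYR B=GGBB L=YROW
After move 4 (R): R=YORW U=RBWG F=BOGY D=OBYG B=WGRB
After move 5 (F): F=GBYO U=RBWR R=WOGW D=RYYG L=YOOB
Query: R face = WOGW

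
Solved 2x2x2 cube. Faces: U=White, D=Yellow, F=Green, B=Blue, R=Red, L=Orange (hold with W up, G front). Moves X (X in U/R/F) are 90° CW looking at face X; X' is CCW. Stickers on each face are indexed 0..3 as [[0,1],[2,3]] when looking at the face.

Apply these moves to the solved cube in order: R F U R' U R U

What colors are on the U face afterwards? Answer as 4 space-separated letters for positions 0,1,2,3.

Answer: O O G R

Derivation:
After move 1 (R): R=RRRR U=WGWG F=GYGY D=YBYB B=WBWB
After move 2 (F): F=GGYY U=WGOO R=WRGR D=RRYB L=OYOB
After move 3 (U): U=OWOG F=WRYY R=WBGR B=OYWB L=GGOB
After move 4 (R'): R=BRWG U=OWOO F=WWYG D=RRYY B=BYRB
After move 5 (U): U=OOOW F=BRYG R=BYWG B=GGRB L=WWOB
After move 6 (R): R=WBGY U=OROG F=BRYY D=RRYG B=WGOB
After move 7 (U): U=OOGR F=WBYY R=WGGY B=WWOB L=BROB
Query: U face = OOGR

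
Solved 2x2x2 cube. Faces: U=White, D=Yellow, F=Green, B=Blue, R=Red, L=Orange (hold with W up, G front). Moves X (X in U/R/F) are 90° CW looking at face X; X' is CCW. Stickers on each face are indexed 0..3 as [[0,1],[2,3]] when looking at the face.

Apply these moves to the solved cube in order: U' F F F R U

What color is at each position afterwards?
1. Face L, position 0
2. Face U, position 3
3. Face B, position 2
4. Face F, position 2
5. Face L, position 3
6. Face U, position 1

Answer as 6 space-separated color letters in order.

Answer: O G W O W W

Derivation:
After move 1 (U'): U=WWWW F=OOGG R=GGRR B=RRBB L=BBOO
After move 2 (F): F=GOGO U=WWOB R=WGWR D=RGYY L=BYOY
After move 3 (F): F=GGOO U=WWYY R=OGBR D=WWYY L=BROG
After move 4 (F): F=OGOG U=WWGR R=YGYR D=BOYY L=BWOW
After move 5 (R): R=YYRG U=WGGG F=OOOY D=BBYR B=RRWB
After move 6 (U): U=GWGG F=YYOY R=RRRG B=BWWB L=OOOW
Query 1: L[0] = O
Query 2: U[3] = G
Query 3: B[2] = W
Query 4: F[2] = O
Query 5: L[3] = W
Query 6: U[1] = W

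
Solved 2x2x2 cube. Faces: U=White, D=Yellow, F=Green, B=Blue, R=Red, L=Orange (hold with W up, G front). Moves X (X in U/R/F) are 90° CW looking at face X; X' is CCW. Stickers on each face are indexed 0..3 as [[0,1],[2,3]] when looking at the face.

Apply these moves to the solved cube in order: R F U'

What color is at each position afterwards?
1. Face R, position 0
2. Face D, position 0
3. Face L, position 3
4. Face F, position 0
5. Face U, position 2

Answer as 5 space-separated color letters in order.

Answer: G R B O W

Derivation:
After move 1 (R): R=RRRR U=WGWG F=GYGY D=YBYB B=WBWB
After move 2 (F): F=GGYY U=WGOO R=WRGR D=RRYB L=OYOB
After move 3 (U'): U=GOWO F=OYYY R=GGGR B=WRWB L=WBOB
Query 1: R[0] = G
Query 2: D[0] = R
Query 3: L[3] = B
Query 4: F[0] = O
Query 5: U[2] = W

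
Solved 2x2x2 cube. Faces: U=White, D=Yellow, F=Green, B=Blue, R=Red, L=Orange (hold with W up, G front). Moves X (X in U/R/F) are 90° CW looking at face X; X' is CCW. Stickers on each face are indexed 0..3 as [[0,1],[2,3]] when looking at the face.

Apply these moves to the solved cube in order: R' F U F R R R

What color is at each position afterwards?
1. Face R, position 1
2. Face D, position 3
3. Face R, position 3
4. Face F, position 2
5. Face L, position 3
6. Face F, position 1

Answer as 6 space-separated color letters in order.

Answer: R R B W R W

Derivation:
After move 1 (R'): R=RRRR U=WBWB F=GWGW D=YGYG B=YBYB
After move 2 (F): F=GGWW U=WBOO R=WRBR D=RRYG L=OYOG
After move 3 (U): U=OWOB F=WRWW R=YBBR B=OYYB L=GGOG
After move 4 (F): F=WWWR U=OWGG R=OBBR D=BYYG L=GROR
After move 5 (R): R=BORB U=OWGR F=WYWG D=BYYO B=GYWB
After move 6 (R): R=RBBO U=OYGG F=WYWO D=BWYG B=RYWB
After move 7 (R): R=BROB U=OYGO F=WWWG D=BWYR B=GYYB
Query 1: R[1] = R
Query 2: D[3] = R
Query 3: R[3] = B
Query 4: F[2] = W
Query 5: L[3] = R
Query 6: F[1] = W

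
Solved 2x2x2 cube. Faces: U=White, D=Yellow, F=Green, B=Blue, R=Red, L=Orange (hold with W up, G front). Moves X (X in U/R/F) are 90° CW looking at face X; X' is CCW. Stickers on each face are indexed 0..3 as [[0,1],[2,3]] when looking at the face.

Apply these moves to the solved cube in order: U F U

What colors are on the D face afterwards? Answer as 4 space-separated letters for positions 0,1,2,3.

After move 1 (U): U=WWWW F=RRGG R=BBRR B=OOBB L=GGOO
After move 2 (F): F=GRGR U=WWOG R=WBWR D=RBYY L=GYOY
After move 3 (U): U=OWGW F=WBGR R=OOWR B=GYBB L=GROY
Query: D face = RBYY

Answer: R B Y Y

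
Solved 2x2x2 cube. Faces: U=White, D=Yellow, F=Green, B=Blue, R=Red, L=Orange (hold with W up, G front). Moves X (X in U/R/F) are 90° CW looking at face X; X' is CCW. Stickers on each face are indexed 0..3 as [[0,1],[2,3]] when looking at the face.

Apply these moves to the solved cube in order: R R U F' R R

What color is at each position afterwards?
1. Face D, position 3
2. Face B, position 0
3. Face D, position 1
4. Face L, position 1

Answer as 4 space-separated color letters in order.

After move 1 (R): R=RRRR U=WGWG F=GYGY D=YBYB B=WBWB
After move 2 (R): R=RRRR U=WYWY F=GBGB D=YWYW B=GBGB
After move 3 (U): U=WWYY F=RRGB R=GBRR B=OOGB L=GBOO
After move 4 (F'): F=RBRG U=WWGR R=WBYR D=BOYW L=GYOY
After move 5 (R): R=YWRB U=WBGG F=RORW D=BGYO B=ROWB
After move 6 (R): R=RYBW U=WOGW F=RGRO D=BWYR B=GOBB
Query 1: D[3] = R
Query 2: B[0] = G
Query 3: D[1] = W
Query 4: L[1] = Y

Answer: R G W Y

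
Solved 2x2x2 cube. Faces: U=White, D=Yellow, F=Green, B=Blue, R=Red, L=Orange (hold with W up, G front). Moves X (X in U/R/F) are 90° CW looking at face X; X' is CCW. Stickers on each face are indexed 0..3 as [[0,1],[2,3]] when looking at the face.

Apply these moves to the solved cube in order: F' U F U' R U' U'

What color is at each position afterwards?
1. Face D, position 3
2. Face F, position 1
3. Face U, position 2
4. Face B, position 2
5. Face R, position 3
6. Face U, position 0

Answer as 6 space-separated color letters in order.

After move 1 (F'): F=GGGG U=WWRR R=YRYR D=OOYY L=OWOW
After move 2 (U): U=RWRW F=YRGG R=BBYR B=OWBB L=GGOW
After move 3 (F): F=GYGR U=RWWG R=RBWR D=YBYY L=GOOO
After move 4 (U'): U=WGRW F=GOGR R=GYWR B=RBBB L=OWOO
After move 5 (R): R=WGRY U=WORR F=GBGY D=YBYR B=WBGB
After move 6 (U'): U=ORWR F=OWGY R=GBRY B=WGGB L=WBOO
After move 7 (U'): U=RROW F=WBGY R=OWRY B=GBGB L=WGOO
Query 1: D[3] = R
Query 2: F[1] = B
Query 3: U[2] = O
Query 4: B[2] = G
Query 5: R[3] = Y
Query 6: U[0] = R

Answer: R B O G Y R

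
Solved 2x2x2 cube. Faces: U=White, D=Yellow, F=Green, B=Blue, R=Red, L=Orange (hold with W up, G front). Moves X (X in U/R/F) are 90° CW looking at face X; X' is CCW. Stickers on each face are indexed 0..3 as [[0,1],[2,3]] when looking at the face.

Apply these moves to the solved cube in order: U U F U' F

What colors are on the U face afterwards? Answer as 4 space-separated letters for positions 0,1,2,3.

After move 1 (U): U=WWWW F=RRGG R=BBRR B=OOBB L=GGOO
After move 2 (U): U=WWWW F=BBGG R=OORR B=GGBB L=RROO
After move 3 (F): F=GBGB U=WWOR R=WOWR D=ROYY L=RYOY
After move 4 (U'): U=WRWO F=RYGB R=GBWR B=WOBB L=GGOY
After move 5 (F): F=GRBY U=WRYG R=WBOR D=WGYY L=GROO
Query: U face = WRYG

Answer: W R Y G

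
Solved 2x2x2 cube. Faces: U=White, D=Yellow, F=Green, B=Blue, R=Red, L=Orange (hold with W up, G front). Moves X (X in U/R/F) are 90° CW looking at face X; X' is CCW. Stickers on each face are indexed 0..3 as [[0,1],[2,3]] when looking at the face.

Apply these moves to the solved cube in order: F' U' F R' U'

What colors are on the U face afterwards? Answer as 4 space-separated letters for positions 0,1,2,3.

After move 1 (F'): F=GGGG U=WWRR R=YRYR D=OOYY L=OWOW
After move 2 (U'): U=WRWR F=OWGG R=GGYR B=YRBB L=BBOW
After move 3 (F): F=GOGW U=WRWB R=WGRR D=YGYY L=BOOO
After move 4 (R'): R=GRWR U=WBWY F=GRGB D=YOYW B=YRGB
After move 5 (U'): U=BYWW F=BOGB R=GRWR B=GRGB L=YROO
Query: U face = BYWW

Answer: B Y W W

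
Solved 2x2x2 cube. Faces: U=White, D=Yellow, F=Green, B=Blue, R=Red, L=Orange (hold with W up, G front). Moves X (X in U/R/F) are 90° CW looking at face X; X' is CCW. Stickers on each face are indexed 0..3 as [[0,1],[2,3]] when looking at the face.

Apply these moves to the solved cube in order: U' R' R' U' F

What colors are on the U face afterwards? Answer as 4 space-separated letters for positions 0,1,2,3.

Answer: Y Y O R

Derivation:
After move 1 (U'): U=WWWW F=OOGG R=GGRR B=RRBB L=BBOO
After move 2 (R'): R=GRGR U=WBWR F=OWGW D=YOYG B=YRYB
After move 3 (R'): R=RRGG U=WYWY F=OBGR D=YWYW B=GROB
After move 4 (U'): U=YYWW F=BBGR R=OBGG B=RROB L=GROO
After move 5 (F): F=GBRB U=YYOR R=WBWG D=GOYW L=GYOW
Query: U face = YYOR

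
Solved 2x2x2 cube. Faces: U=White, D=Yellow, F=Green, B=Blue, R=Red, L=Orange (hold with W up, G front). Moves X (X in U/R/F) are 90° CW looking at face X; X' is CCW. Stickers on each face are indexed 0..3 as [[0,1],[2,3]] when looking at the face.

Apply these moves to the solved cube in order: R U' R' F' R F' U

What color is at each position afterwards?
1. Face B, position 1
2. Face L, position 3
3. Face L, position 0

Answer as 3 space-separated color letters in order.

After move 1 (R): R=RRRR U=WGWG F=GYGY D=YBYB B=WBWB
After move 2 (U'): U=GGWW F=OOGY R=GYRR B=RRWB L=WBOO
After move 3 (R'): R=YRGR U=GWWR F=OGGW D=YOYY B=BRBB
After move 4 (F'): F=GWOG U=GWYG R=ORYR D=BOYY L=WROW
After move 5 (R): R=YORR U=GWYG F=GOOY D=BBYB B=GRWB
After move 6 (F'): F=OYGO U=GWYR R=BOBR D=RWYB L=WGOY
After move 7 (U): U=YGRW F=BOGO R=GRBR B=WGWB L=OYOY
Query 1: B[1] = G
Query 2: L[3] = Y
Query 3: L[0] = O

Answer: G Y O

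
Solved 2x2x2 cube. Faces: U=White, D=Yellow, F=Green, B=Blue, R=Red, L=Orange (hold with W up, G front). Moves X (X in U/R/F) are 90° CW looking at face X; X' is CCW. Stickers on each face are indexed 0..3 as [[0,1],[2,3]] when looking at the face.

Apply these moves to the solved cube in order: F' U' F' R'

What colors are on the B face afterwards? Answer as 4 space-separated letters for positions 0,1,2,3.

Answer: Y R W B

Derivation:
After move 1 (F'): F=GGGG U=WWRR R=YRYR D=OOYY L=OWOW
After move 2 (U'): U=WRWR F=OWGG R=GGYR B=YRBB L=BBOW
After move 3 (F'): F=WGOG U=WRGY R=OGOR D=BWYY L=BROW
After move 4 (R'): R=GROO U=WBGY F=WROY D=BGYG B=YRWB
Query: B face = YRWB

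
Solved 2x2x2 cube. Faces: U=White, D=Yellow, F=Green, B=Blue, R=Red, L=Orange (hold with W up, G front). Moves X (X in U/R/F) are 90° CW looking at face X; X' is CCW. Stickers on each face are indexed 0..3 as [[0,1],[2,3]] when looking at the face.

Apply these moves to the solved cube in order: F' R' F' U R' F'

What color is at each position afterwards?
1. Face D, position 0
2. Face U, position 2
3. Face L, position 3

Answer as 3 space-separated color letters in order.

After move 1 (F'): F=GGGG U=WWRR R=YRYR D=OOYY L=OWOW
After move 2 (R'): R=RRYY U=WBRB F=GWGR D=OGYG B=YBOB
After move 3 (F'): F=WRGG U=WBRY R=GROY D=WWYG L=OBOR
After move 4 (U): U=RWYB F=GRGG R=YBOY B=OBOB L=WROR
After move 5 (R'): R=BYYO U=ROYO F=GWGB D=WRYG B=GBWB
After move 6 (F'): F=WBGG U=ROBY R=RYWO D=RRYG L=WOOY
Query 1: D[0] = R
Query 2: U[2] = B
Query 3: L[3] = Y

Answer: R B Y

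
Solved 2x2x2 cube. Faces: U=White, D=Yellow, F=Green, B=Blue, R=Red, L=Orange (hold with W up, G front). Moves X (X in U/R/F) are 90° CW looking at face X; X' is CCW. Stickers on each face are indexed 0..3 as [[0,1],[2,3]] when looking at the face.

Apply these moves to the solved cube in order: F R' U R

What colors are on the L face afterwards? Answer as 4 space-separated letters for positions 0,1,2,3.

Answer: G W O Y

Derivation:
After move 1 (F): F=GGGG U=WWOO R=WRWR D=RRYY L=OYOY
After move 2 (R'): R=RRWW U=WBOB F=GWGO D=RGYG B=YBRB
After move 3 (U): U=OWBB F=RRGO R=YBWW B=OYRB L=GWOY
After move 4 (R): R=WYWB U=ORBO F=RGGG D=RRYO B=BYWB
Query: L face = GWOY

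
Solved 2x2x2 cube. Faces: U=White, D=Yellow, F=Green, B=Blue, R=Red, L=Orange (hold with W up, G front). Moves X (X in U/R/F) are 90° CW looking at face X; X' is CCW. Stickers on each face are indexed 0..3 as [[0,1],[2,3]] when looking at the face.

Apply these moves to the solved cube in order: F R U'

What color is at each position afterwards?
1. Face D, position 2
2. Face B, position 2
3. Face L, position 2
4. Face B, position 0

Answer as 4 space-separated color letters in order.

After move 1 (F): F=GGGG U=WWOO R=WRWR D=RRYY L=OYOY
After move 2 (R): R=WWRR U=WGOG F=GRGY D=RBYB B=OBWB
After move 3 (U'): U=GGWO F=OYGY R=GRRR B=WWWB L=OBOY
Query 1: D[2] = Y
Query 2: B[2] = W
Query 3: L[2] = O
Query 4: B[0] = W

Answer: Y W O W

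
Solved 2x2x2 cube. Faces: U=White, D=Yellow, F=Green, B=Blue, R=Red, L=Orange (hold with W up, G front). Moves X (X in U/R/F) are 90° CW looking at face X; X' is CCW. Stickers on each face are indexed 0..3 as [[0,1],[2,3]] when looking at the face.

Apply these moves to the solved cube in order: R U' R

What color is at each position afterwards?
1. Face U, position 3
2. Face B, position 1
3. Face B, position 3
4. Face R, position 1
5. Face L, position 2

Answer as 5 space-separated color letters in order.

Answer: Y R B G O

Derivation:
After move 1 (R): R=RRRR U=WGWG F=GYGY D=YBYB B=WBWB
After move 2 (U'): U=GGWW F=OOGY R=GYRR B=RRWB L=WBOO
After move 3 (R): R=RGRY U=GOWY F=OBGB D=YWYR B=WRGB
Query 1: U[3] = Y
Query 2: B[1] = R
Query 3: B[3] = B
Query 4: R[1] = G
Query 5: L[2] = O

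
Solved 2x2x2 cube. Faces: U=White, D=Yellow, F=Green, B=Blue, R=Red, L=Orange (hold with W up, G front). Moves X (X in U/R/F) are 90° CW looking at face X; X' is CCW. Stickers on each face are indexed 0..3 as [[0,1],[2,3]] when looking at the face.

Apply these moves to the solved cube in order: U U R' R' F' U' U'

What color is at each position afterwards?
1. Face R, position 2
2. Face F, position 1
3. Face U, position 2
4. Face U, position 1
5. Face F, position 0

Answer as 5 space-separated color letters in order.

After move 1 (U): U=WWWW F=RRGG R=BBRR B=OOBB L=GGOO
After move 2 (U): U=WWWW F=BBGG R=OORR B=GGBB L=RROO
After move 3 (R'): R=OROR U=WBWG F=BWGW D=YBYG B=YGYB
After move 4 (R'): R=RROO U=WYWY F=BBGG D=YWYW B=GGBB
After move 5 (F'): F=BGBG U=WYRO R=WRYO D=ROYW L=RYOW
After move 6 (U'): U=YOWR F=RYBG R=BGYO B=WRBB L=GGOW
After move 7 (U'): U=ORYW F=GGBG R=RYYO B=BGBB L=WROW
Query 1: R[2] = Y
Query 2: F[1] = G
Query 3: U[2] = Y
Query 4: U[1] = R
Query 5: F[0] = G

Answer: Y G Y R G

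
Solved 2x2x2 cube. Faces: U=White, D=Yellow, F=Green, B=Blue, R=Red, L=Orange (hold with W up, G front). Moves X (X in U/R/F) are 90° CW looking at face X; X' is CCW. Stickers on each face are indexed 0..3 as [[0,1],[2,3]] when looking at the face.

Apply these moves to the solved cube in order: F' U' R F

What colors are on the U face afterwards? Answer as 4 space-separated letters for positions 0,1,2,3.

Answer: W W W B

Derivation:
After move 1 (F'): F=GGGG U=WWRR R=YRYR D=OOYY L=OWOW
After move 2 (U'): U=WRWR F=OWGG R=GGYR B=YRBB L=BBOW
After move 3 (R): R=YGRG U=WWWG F=OOGY D=OBYY B=RRRB
After move 4 (F): F=GOYO U=WWWB R=WGGG D=RYYY L=BOOB
Query: U face = WWWB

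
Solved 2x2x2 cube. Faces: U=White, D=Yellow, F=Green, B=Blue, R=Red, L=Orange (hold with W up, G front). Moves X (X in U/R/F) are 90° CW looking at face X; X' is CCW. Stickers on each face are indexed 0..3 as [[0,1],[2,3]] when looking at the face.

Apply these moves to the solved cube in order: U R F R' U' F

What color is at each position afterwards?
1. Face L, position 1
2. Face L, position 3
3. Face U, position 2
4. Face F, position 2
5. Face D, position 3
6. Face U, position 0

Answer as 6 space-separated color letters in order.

After move 1 (U): U=WWWW F=RRGG R=BBRR B=OOBB L=GGOO
After move 2 (R): R=RBRB U=WRWG F=RYGY D=YBYO B=WOWB
After move 3 (F): F=GRYY U=WROG R=WBGB D=RRYO L=GYOB
After move 4 (R'): R=BBWG U=WWOW F=GRYG D=RRYY B=OORB
After move 5 (U'): U=WWWO F=GYYG R=GRWG B=BBRB L=OOOB
After move 6 (F): F=YGGY U=WWBO R=WROG D=WGYY L=OROR
Query 1: L[1] = R
Query 2: L[3] = R
Query 3: U[2] = B
Query 4: F[2] = G
Query 5: D[3] = Y
Query 6: U[0] = W

Answer: R R B G Y W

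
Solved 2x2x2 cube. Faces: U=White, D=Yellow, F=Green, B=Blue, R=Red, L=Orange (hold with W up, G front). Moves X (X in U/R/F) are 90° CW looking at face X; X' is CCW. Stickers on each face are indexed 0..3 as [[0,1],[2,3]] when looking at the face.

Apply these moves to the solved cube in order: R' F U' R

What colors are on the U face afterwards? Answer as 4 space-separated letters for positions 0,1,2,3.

After move 1 (R'): R=RRRR U=WBWB F=GWGW D=YGYG B=YBYB
After move 2 (F): F=GGWW U=WBOO R=WRBR D=RRYG L=OYOG
After move 3 (U'): U=BOWO F=OYWW R=GGBR B=WRYB L=YBOG
After move 4 (R): R=BGRG U=BYWW F=ORWG D=RYYW B=OROB
Query: U face = BYWW

Answer: B Y W W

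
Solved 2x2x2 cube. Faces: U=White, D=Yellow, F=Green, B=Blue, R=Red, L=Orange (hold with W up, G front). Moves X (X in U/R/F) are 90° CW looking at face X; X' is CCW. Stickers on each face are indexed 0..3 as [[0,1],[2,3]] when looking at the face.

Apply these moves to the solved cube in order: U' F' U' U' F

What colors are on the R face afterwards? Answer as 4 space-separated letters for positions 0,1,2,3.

Answer: W W W R

Derivation:
After move 1 (U'): U=WWWW F=OOGG R=GGRR B=RRBB L=BBOO
After move 2 (F'): F=OGOG U=WWGR R=YGYR D=BOYY L=BWOW
After move 3 (U'): U=WRWG F=BWOG R=OGYR B=YGBB L=RROW
After move 4 (U'): U=RGWW F=RROG R=BWYR B=OGBB L=YGOW
After move 5 (F): F=ORGR U=RGWG R=WWWR D=YBYY L=YBOO
Query: R face = WWWR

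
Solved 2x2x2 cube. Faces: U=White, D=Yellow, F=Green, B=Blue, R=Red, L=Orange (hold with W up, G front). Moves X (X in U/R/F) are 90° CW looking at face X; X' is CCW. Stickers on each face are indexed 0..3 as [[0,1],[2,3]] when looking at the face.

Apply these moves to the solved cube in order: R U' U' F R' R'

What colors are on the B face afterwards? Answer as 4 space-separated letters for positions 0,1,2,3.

Answer: B Y W B

Derivation:
After move 1 (R): R=RRRR U=WGWG F=GYGY D=YBYB B=WBWB
After move 2 (U'): U=GGWW F=OOGY R=GYRR B=RRWB L=WBOO
After move 3 (U'): U=GWGW F=WBGY R=OORR B=GYWB L=RROO
After move 4 (F): F=GWYB U=GWOR R=GOWR D=ROYB L=RYOB
After move 5 (R'): R=ORGW U=GWOG F=GWYR D=RWYB B=BYOB
After move 6 (R'): R=RWOG U=GOOB F=GWYG D=RWYR B=BYWB
Query: B face = BYWB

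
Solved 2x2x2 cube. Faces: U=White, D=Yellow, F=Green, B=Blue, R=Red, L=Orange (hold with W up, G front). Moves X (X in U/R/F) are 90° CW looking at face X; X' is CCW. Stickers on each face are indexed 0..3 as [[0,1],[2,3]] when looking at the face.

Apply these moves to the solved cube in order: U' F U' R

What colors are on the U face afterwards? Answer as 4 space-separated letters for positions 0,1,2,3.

After move 1 (U'): U=WWWW F=OOGG R=GGRR B=RRBB L=BBOO
After move 2 (F): F=GOGO U=WWOB R=WGWR D=RGYY L=BYOY
After move 3 (U'): U=WBWO F=BYGO R=GOWR B=WGBB L=RROY
After move 4 (R): R=WGRO U=WYWO F=BGGY D=RBYW B=OGBB
Query: U face = WYWO

Answer: W Y W O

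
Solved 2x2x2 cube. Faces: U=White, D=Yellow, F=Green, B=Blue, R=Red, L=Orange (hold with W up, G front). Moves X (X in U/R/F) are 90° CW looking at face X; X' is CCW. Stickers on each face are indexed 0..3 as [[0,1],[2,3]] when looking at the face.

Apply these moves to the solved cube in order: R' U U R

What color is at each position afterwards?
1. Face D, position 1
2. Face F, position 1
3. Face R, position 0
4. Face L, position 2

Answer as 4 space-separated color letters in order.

After move 1 (R'): R=RRRR U=WBWB F=GWGW D=YGYG B=YBYB
After move 2 (U): U=WWBB F=RRGW R=YBRR B=OOYB L=GWOO
After move 3 (U): U=BWBW F=YBGW R=OORR B=GWYB L=RROO
After move 4 (R): R=RORO U=BBBW F=YGGG D=YYYG B=WWWB
Query 1: D[1] = Y
Query 2: F[1] = G
Query 3: R[0] = R
Query 4: L[2] = O

Answer: Y G R O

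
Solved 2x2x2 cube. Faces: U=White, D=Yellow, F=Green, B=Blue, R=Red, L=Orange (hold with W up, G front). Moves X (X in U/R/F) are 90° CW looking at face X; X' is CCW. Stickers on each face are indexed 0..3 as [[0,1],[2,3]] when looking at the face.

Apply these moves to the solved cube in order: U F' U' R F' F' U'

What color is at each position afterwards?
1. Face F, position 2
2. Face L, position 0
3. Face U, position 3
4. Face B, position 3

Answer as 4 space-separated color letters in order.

After move 1 (U): U=WWWW F=RRGG R=BBRR B=OOBB L=GGOO
After move 2 (F'): F=RGRG U=WWBR R=YBYR D=GOYY L=GWOW
After move 3 (U'): U=WRWB F=GWRG R=RGYR B=YBBB L=OOOW
After move 4 (R): R=YRRG U=WWWG F=GORY D=GBYY B=BBRB
After move 5 (F'): F=OYGR U=WWYR R=BRGG D=OWYY L=OGOW
After move 6 (F'): F=YROG U=WWBG R=WROG D=GWYY L=OROY
After move 7 (U'): U=WGWB F=OROG R=YROG B=WRRB L=BBOY
Query 1: F[2] = O
Query 2: L[0] = B
Query 3: U[3] = B
Query 4: B[3] = B

Answer: O B B B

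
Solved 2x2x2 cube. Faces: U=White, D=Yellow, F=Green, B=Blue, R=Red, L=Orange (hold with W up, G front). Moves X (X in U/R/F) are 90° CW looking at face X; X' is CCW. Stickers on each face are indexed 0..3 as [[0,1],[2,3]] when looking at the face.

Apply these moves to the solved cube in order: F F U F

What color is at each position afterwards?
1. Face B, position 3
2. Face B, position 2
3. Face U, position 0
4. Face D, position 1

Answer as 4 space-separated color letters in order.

Answer: B B Y B

Derivation:
After move 1 (F): F=GGGG U=WWOO R=WRWR D=RRYY L=OYOY
After move 2 (F): F=GGGG U=WWYY R=OROR D=WWYY L=OROR
After move 3 (U): U=YWYW F=ORGG R=BBOR B=ORBB L=GGOR
After move 4 (F): F=GOGR U=YWRG R=YBWR D=OBYY L=GWOW
Query 1: B[3] = B
Query 2: B[2] = B
Query 3: U[0] = Y
Query 4: D[1] = B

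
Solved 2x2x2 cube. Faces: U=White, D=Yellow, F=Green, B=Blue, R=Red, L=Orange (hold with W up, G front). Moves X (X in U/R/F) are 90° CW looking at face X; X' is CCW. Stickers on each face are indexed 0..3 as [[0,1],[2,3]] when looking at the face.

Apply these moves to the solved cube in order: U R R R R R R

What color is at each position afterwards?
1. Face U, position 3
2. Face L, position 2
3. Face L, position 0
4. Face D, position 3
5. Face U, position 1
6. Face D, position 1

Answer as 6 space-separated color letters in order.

Answer: Y O G W Y W

Derivation:
After move 1 (U): U=WWWW F=RRGG R=BBRR B=OOBB L=GGOO
After move 2 (R): R=RBRB U=WRWG F=RYGY D=YBYO B=WOWB
After move 3 (R): R=RRBB U=WYWY F=RBGO D=YWYW B=GORB
After move 4 (R): R=BRBR U=WBWO F=RWGW D=YRYG B=YOYB
After move 5 (R): R=BBRR U=WWWW F=RRGG D=YYYY B=OOBB
After move 6 (R): R=RBRB U=WRWG F=RYGY D=YBYO B=WOWB
After move 7 (R): R=RRBB U=WYWY F=RBGO D=YWYW B=GORB
Query 1: U[3] = Y
Query 2: L[2] = O
Query 3: L[0] = G
Query 4: D[3] = W
Query 5: U[1] = Y
Query 6: D[1] = W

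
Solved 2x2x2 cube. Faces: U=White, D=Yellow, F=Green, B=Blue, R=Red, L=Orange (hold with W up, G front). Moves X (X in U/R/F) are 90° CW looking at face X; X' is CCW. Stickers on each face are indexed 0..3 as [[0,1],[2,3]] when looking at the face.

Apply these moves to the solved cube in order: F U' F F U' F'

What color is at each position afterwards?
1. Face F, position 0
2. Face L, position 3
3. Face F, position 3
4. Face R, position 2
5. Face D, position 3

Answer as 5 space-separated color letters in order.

After move 1 (F): F=GGGG U=WWOO R=WRWR D=RRYY L=OYOY
After move 2 (U'): U=WOWO F=OYGG R=GGWR B=WRBB L=BBOY
After move 3 (F): F=GOGY U=WOYB R=WGOR D=WGYY L=BROR
After move 4 (F): F=GGYO U=WORR R=YGBR D=OWYY L=BWOG
After move 5 (U'): U=ORWR F=BWYO R=GGBR B=YGBB L=WROG
After move 6 (F'): F=WOBY U=ORGB R=WGOR D=RGYY L=WROW
Query 1: F[0] = W
Query 2: L[3] = W
Query 3: F[3] = Y
Query 4: R[2] = O
Query 5: D[3] = Y

Answer: W W Y O Y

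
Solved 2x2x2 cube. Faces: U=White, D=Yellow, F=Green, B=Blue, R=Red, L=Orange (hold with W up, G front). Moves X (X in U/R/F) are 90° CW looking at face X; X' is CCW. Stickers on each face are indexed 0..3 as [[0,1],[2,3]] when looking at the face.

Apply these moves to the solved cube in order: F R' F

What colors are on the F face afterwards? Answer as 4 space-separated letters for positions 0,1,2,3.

After move 1 (F): F=GGGG U=WWOO R=WRWR D=RRYY L=OYOY
After move 2 (R'): R=RRWW U=WBOB F=GWGO D=RGYG B=YBRB
After move 3 (F): F=GGOW U=WBYY R=ORBW D=WRYG L=OROG
Query: F face = GGOW

Answer: G G O W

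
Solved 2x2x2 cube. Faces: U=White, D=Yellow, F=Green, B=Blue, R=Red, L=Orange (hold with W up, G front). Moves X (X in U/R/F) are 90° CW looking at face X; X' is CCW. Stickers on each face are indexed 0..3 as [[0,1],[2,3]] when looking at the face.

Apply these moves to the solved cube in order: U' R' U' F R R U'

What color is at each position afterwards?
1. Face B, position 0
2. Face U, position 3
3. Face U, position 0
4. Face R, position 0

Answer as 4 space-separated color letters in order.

After move 1 (U'): U=WWWW F=OOGG R=GGRR B=RRBB L=BBOO
After move 2 (R'): R=GRGR U=WBWR F=OWGW D=YOYG B=YRYB
After move 3 (U'): U=BRWW F=BBGW R=OWGR B=GRYB L=YROO
After move 4 (F): F=GBWB U=BROR R=WWWR D=GOYG L=YYOO
After move 5 (R): R=WWRW U=BBOB F=GOWG D=GYYG B=RRRB
After move 6 (R): R=RWWW U=BOOG F=GYWG D=GRYR B=BRBB
After move 7 (U'): U=OGBO F=YYWG R=GYWW B=RWBB L=BROO
Query 1: B[0] = R
Query 2: U[3] = O
Query 3: U[0] = O
Query 4: R[0] = G

Answer: R O O G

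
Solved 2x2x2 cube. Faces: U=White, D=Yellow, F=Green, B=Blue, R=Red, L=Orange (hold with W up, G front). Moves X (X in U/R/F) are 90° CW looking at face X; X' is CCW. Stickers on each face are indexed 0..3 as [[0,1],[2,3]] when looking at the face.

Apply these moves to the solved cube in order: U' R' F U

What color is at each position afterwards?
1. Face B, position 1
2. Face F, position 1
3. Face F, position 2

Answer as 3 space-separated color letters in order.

After move 1 (U'): U=WWWW F=OOGG R=GGRR B=RRBB L=BBOO
After move 2 (R'): R=GRGR U=WBWR F=OWGW D=YOYG B=YRYB
After move 3 (F): F=GOWW U=WBOB R=WRRR D=GGYG L=BYOO
After move 4 (U): U=OWBB F=WRWW R=YRRR B=BYYB L=GOOO
Query 1: B[1] = Y
Query 2: F[1] = R
Query 3: F[2] = W

Answer: Y R W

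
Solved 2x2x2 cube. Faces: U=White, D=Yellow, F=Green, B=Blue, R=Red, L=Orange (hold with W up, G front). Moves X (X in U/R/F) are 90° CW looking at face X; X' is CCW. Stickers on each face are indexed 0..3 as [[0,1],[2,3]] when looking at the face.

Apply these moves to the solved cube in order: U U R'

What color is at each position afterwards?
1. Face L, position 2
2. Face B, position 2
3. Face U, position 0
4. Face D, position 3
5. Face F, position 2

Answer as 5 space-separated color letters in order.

After move 1 (U): U=WWWW F=RRGG R=BBRR B=OOBB L=GGOO
After move 2 (U): U=WWWW F=BBGG R=OORR B=GGBB L=RROO
After move 3 (R'): R=OROR U=WBWG F=BWGW D=YBYG B=YGYB
Query 1: L[2] = O
Query 2: B[2] = Y
Query 3: U[0] = W
Query 4: D[3] = G
Query 5: F[2] = G

Answer: O Y W G G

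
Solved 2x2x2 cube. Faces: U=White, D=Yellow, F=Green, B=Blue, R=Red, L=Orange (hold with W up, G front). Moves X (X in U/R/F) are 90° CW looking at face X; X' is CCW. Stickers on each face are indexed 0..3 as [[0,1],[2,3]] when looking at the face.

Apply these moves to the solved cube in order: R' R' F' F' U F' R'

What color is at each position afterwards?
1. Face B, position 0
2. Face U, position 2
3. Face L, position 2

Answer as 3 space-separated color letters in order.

After move 1 (R'): R=RRRR U=WBWB F=GWGW D=YGYG B=YBYB
After move 2 (R'): R=RRRR U=WYWY F=GBGB D=YWYW B=GBGB
After move 3 (F'): F=BBGG U=WYRR R=WRYR D=OOYW L=OYOW
After move 4 (F'): F=BGBG U=WYWY R=OROR D=YWYW L=OROR
After move 5 (U): U=WWYY F=ORBG R=GBOR B=ORGB L=BGOR
After move 6 (F'): F=RGOB U=WWGO R=WBYR D=GRYW L=BYOY
After move 7 (R'): R=BRWY U=WGGO F=RWOO D=GGYB B=WRRB
Query 1: B[0] = W
Query 2: U[2] = G
Query 3: L[2] = O

Answer: W G O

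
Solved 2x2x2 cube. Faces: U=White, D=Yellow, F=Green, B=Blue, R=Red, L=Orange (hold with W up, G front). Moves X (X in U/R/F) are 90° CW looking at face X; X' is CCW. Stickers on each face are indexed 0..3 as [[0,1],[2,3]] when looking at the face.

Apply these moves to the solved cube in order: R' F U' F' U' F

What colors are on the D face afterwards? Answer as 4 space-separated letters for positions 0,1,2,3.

Answer: R Y Y G

Derivation:
After move 1 (R'): R=RRRR U=WBWB F=GWGW D=YGYG B=YBYB
After move 2 (F): F=GGWW U=WBOO R=WRBR D=RRYG L=OYOG
After move 3 (U'): U=BOWO F=OYWW R=GGBR B=WRYB L=YBOG
After move 4 (F'): F=YWOW U=BOGB R=RGRR D=BGYG L=YOOW
After move 5 (U'): U=OBBG F=YOOW R=YWRR B=RGYB L=WROW
After move 6 (F): F=OYWO U=OBWR R=BWGR D=RYYG L=WBOG
Query: D face = RYYG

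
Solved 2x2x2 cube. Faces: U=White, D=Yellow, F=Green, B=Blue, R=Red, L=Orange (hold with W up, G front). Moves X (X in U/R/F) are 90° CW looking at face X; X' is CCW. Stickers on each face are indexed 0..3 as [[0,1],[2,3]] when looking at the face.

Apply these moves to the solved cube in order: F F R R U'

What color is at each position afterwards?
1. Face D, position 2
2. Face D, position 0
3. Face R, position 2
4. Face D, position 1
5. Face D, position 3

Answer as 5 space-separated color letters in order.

After move 1 (F): F=GGGG U=WWOO R=WRWR D=RRYY L=OYOY
After move 2 (F): F=GGGG U=WWYY R=OROR D=WWYY L=OROR
After move 3 (R): R=OORR U=WGYG F=GWGY D=WBYB B=YBWB
After move 4 (R): R=RORO U=WWYY F=GBGB D=WWYY B=GBGB
After move 5 (U'): U=WYWY F=ORGB R=GBRO B=ROGB L=GBOR
Query 1: D[2] = Y
Query 2: D[0] = W
Query 3: R[2] = R
Query 4: D[1] = W
Query 5: D[3] = Y

Answer: Y W R W Y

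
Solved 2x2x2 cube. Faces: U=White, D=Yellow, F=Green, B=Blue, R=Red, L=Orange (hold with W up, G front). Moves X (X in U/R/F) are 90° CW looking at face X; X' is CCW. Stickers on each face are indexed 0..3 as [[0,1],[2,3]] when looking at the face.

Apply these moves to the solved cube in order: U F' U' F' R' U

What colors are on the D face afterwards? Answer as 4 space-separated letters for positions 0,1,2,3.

After move 1 (U): U=WWWW F=RRGG R=BBRR B=OOBB L=GGOO
After move 2 (F'): F=RGRG U=WWBR R=YBYR D=GOYY L=GWOW
After move 3 (U'): U=WRWB F=GWRG R=RGYR B=YBBB L=OOOW
After move 4 (F'): F=WGGR U=WRRY R=OGGR D=OWYY L=OBOW
After move 5 (R'): R=GROG U=WBRY F=WRGY D=OGYR B=YBWB
After move 6 (U): U=RWYB F=GRGY R=YBOG B=OBWB L=WROW
Query: D face = OGYR

Answer: O G Y R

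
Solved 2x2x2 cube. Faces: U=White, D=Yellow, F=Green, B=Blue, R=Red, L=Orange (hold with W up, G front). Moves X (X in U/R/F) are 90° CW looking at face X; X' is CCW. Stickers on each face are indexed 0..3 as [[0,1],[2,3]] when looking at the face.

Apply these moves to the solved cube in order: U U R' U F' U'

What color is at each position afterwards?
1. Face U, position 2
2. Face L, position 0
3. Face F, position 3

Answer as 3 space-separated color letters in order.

Answer: W R G

Derivation:
After move 1 (U): U=WWWW F=RRGG R=BBRR B=OOBB L=GGOO
After move 2 (U): U=WWWW F=BBGG R=OORR B=GGBB L=RROO
After move 3 (R'): R=OROR U=WBWG F=BWGW D=YBYG B=YGYB
After move 4 (U): U=WWGB F=ORGW R=YGOR B=RRYB L=BWOO
After move 5 (F'): F=RWOG U=WWYO R=BGYR D=WOYG L=BBOG
After move 6 (U'): U=WOWY F=BBOG R=RWYR B=BGYB L=RROG
Query 1: U[2] = W
Query 2: L[0] = R
Query 3: F[3] = G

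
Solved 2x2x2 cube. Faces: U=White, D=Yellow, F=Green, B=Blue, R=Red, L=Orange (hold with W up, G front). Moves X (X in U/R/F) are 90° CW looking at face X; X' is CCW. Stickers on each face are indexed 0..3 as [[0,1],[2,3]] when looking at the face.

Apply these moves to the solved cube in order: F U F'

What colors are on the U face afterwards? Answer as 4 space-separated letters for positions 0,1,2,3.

After move 1 (F): F=GGGG U=WWOO R=WRWR D=RRYY L=OYOY
After move 2 (U): U=OWOW F=WRGG R=BBWR B=OYBB L=GGOY
After move 3 (F'): F=RGWG U=OWBW R=RBRR D=GYYY L=GWOO
Query: U face = OWBW

Answer: O W B W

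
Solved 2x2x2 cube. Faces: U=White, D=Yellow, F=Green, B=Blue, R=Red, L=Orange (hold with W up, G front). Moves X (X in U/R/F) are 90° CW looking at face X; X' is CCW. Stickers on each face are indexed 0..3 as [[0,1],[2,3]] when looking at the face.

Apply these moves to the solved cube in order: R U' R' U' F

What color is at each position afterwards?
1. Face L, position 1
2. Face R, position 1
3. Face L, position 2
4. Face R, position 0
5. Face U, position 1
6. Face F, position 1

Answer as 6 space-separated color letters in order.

After move 1 (R): R=RRRR U=WGWG F=GYGY D=YBYB B=WBWB
After move 2 (U'): U=GGWW F=OOGY R=GYRR B=RRWB L=WBOO
After move 3 (R'): R=YRGR U=GWWR F=OGGW D=YOYY B=BRBB
After move 4 (U'): U=WRGW F=WBGW R=OGGR B=YRBB L=BROO
After move 5 (F): F=GWWB U=WROR R=GGWR D=GOYY L=BYOO
Query 1: L[1] = Y
Query 2: R[1] = G
Query 3: L[2] = O
Query 4: R[0] = G
Query 5: U[1] = R
Query 6: F[1] = W

Answer: Y G O G R W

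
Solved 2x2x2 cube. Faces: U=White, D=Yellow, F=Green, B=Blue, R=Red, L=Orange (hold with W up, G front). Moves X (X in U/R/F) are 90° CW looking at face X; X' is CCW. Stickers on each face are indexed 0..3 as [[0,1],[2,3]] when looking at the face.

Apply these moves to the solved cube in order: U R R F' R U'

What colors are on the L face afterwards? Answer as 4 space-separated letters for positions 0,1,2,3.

After move 1 (U): U=WWWW F=RRGG R=BBRR B=OOBB L=GGOO
After move 2 (R): R=RBRB U=WRWG F=RYGY D=YBYO B=WOWB
After move 3 (R): R=RRBB U=WYWY F=RBGO D=YWYW B=GORB
After move 4 (F'): F=BORG U=WYRB R=WRYB D=GOYW L=GYOW
After move 5 (R): R=YWBR U=WORG F=BORW D=GRYG B=BOYB
After move 6 (U'): U=OGWR F=GYRW R=BOBR B=YWYB L=BOOW
Query: L face = BOOW

Answer: B O O W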